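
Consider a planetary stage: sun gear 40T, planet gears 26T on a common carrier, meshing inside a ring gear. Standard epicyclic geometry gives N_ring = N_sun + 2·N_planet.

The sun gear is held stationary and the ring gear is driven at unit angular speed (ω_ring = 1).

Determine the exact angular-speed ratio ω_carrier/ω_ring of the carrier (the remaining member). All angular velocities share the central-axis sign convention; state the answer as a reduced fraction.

23/33

N_ring = 40 + 2·26 = 92
40(ω_s−ω_c) = −92(ω_r−ω_c),  ω_s=0, ω_r=1
40(0−ω_c) = −92(1−ω_c)  ⇒  132ω_c = 92  ⇒  ω_c = 23/33
ω_c/ω_r = 23/33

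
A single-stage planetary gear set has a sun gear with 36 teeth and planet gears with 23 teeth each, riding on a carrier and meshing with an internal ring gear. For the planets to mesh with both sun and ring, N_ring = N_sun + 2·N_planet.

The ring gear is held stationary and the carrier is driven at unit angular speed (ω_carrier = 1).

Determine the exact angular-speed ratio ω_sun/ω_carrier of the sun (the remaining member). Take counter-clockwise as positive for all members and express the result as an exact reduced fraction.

59/18

N_ring = 36 + 2·23 = 82
36(ω_s−ω_c) = −82(ω_r−ω_c),  ω_r=0, ω_c=1
ω_s = 1 − (82/36)(0−1) = 59/18
ω_s/ω_c = 59/18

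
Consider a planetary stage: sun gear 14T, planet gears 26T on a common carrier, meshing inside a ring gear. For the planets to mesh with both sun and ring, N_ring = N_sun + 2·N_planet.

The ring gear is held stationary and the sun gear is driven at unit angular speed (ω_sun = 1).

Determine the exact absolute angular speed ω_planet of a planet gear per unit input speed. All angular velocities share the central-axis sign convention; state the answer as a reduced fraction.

N_ring = 14 + 2·26 = 66
14(ω_s−ω_c) = −66(ω_r−ω_c),  ω_r=0, ω_s=1
14(1−ω_c) = −66(0−ω_c)  ⇒  80ω_c = 14  ⇒  ω_c = 7/40
sun–planet: 14·(1−7/40) = −26·(ω_p−ω_c)  ⇒  ω_p−ω_c = −(14/26)·(33/40) = -231/520
ω_p = 7/40 − 231/520 = -7/26

-7/26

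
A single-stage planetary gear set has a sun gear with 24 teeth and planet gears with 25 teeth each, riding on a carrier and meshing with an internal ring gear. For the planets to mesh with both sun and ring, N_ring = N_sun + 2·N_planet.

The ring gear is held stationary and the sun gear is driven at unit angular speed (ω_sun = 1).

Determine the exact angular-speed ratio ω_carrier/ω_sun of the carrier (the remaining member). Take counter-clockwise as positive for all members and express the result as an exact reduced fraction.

12/49

N_ring = 24 + 2·25 = 74
24(ω_s−ω_c) = −74(ω_r−ω_c),  ω_r=0, ω_s=1
24(1−ω_c) = −74(0−ω_c)  ⇒  98ω_c = 24  ⇒  ω_c = 12/49
ω_c/ω_s = 12/49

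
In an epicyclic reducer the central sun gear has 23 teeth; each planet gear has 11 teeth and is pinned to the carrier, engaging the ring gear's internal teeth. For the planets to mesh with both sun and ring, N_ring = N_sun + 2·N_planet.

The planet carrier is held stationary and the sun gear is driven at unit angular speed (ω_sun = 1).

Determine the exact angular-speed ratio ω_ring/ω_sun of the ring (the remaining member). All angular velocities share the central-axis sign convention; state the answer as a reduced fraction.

-23/45

N_ring = 23 + 2·11 = 45
23(ω_s−ω_c) = −45(ω_r−ω_c),  ω_c=0, ω_s=1
ω_r = 0 − (23/45)(1−0) = -23/45
ω_r/ω_s = -23/45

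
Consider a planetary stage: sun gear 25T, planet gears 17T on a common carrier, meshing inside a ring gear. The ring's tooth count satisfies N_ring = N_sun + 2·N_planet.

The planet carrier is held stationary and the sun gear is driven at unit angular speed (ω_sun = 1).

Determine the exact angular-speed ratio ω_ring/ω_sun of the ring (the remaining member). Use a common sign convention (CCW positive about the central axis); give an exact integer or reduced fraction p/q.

N_ring = 25 + 2·17 = 59
25(ω_s−ω_c) = −59(ω_r−ω_c),  ω_c=0, ω_s=1
ω_r = 0 − (25/59)(1−0) = -25/59
ω_r/ω_s = -25/59

-25/59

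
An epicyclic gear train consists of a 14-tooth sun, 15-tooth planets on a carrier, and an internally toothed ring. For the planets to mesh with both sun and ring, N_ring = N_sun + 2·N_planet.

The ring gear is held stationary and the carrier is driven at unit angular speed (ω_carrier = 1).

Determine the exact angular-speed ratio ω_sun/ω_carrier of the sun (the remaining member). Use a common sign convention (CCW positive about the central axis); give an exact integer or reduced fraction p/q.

29/7

N_ring = 14 + 2·15 = 44
14(ω_s−ω_c) = −44(ω_r−ω_c),  ω_r=0, ω_c=1
ω_s = 1 − (44/14)(0−1) = 29/7
ω_s/ω_c = 29/7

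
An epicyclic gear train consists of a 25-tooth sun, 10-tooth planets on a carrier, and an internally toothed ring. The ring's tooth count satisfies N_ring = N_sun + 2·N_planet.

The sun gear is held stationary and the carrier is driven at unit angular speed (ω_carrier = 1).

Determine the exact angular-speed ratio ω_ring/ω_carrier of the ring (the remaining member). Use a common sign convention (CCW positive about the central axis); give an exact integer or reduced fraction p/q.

N_ring = 25 + 2·10 = 45
25(ω_s−ω_c) = −45(ω_r−ω_c),  ω_s=0, ω_c=1
ω_r = 1 − (25/45)(0−1) = 14/9
ω_r/ω_c = 14/9

14/9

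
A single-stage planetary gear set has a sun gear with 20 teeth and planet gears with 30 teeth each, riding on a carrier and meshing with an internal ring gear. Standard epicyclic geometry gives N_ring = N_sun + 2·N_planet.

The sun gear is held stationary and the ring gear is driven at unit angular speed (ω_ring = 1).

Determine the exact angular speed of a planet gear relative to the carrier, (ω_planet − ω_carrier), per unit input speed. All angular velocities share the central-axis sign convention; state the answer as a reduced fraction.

8/15

N_ring = 20 + 2·30 = 80
20(ω_s−ω_c) = −80(ω_r−ω_c),  ω_s=0, ω_r=1
20(0−ω_c) = −80(1−ω_c)  ⇒  100ω_c = 80  ⇒  ω_c = 4/5
sun–planet: 20·(0−4/5) = −30·(ω_p−ω_c)  ⇒  ω_p−ω_c = −(20/30)·(-4/5) = 8/15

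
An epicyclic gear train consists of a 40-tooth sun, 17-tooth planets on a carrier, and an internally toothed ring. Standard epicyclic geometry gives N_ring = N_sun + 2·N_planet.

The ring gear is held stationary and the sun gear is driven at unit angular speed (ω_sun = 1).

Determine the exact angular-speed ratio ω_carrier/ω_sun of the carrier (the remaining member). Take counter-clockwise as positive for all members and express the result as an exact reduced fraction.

20/57

N_ring = 40 + 2·17 = 74
40(ω_s−ω_c) = −74(ω_r−ω_c),  ω_r=0, ω_s=1
40(1−ω_c) = −74(0−ω_c)  ⇒  114ω_c = 40  ⇒  ω_c = 20/57
ω_c/ω_s = 20/57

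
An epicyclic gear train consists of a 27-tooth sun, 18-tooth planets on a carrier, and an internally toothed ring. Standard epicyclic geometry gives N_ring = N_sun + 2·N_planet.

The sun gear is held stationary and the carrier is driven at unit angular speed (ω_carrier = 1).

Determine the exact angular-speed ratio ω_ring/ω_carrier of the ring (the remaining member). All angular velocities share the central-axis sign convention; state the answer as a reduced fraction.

N_ring = 27 + 2·18 = 63
27(ω_s−ω_c) = −63(ω_r−ω_c),  ω_s=0, ω_c=1
ω_r = 1 − (27/63)(0−1) = 10/7
ω_r/ω_c = 10/7

10/7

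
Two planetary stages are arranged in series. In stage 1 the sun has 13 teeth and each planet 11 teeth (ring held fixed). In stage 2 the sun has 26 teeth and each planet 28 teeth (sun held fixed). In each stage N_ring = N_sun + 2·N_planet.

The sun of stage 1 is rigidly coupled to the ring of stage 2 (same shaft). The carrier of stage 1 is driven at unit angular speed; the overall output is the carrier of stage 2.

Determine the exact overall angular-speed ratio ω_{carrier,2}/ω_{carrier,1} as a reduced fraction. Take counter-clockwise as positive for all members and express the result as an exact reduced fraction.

Stage 1: N_ring = 13 + 2·11 = 35
Stage 1: 13(ω_s−ω_c) = −35(ω_r−ω_c),  ω_r=0, ω_c=1
Stage 1: ω_s = 1 − (35/13)(0−1) = 48/13
  ⇒ ω_s¹/ω_c¹ = 48/13
Stage 2: N_ring = 26 + 2·28 = 82
Stage 2: 26(ω_s−ω_c) = −82(ω_r−ω_c),  ω_s=0, ω_r=1
Stage 2: 26(0−ω_c) = −82(1−ω_c)  ⇒  108ω_c = 82  ⇒  ω_c = 41/54
  ⇒ ω_c²/ω_r² = 41/54
Coupling ω_r² = ω_s¹ ⇒ overall = 48/13 × 41/54 = 328/117

328/117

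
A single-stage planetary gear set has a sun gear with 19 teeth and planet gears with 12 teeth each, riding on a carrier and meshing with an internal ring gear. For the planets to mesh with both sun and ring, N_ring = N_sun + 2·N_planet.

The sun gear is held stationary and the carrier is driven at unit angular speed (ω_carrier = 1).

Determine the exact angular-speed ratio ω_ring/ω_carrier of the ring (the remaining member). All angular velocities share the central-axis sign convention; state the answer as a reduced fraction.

N_ring = 19 + 2·12 = 43
19(ω_s−ω_c) = −43(ω_r−ω_c),  ω_s=0, ω_c=1
ω_r = 1 − (19/43)(0−1) = 62/43
ω_r/ω_c = 62/43

62/43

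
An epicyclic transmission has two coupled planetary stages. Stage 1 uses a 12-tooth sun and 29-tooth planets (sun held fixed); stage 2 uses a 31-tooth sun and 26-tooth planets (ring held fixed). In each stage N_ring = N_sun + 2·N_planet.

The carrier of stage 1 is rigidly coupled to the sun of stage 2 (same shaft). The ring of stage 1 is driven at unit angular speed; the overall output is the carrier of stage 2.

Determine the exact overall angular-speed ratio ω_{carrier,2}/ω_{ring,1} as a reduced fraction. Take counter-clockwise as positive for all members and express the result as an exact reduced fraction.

Stage 1: N_ring = 12 + 2·29 = 70
Stage 1: 12(ω_s−ω_c) = −70(ω_r−ω_c),  ω_s=0, ω_r=1
Stage 1: 12(0−ω_c) = −70(1−ω_c)  ⇒  82ω_c = 70  ⇒  ω_c = 35/41
  ⇒ ω_c¹/ω_r¹ = 35/41
Stage 2: N_ring = 31 + 2·26 = 83
Stage 2: 31(ω_s−ω_c) = −83(ω_r−ω_c),  ω_r=0, ω_s=1
Stage 2: 31(1−ω_c) = −83(0−ω_c)  ⇒  114ω_c = 31  ⇒  ω_c = 31/114
  ⇒ ω_c²/ω_s² = 31/114
Coupling ω_s² = ω_c¹ ⇒ overall = 35/41 × 31/114 = 1085/4674

1085/4674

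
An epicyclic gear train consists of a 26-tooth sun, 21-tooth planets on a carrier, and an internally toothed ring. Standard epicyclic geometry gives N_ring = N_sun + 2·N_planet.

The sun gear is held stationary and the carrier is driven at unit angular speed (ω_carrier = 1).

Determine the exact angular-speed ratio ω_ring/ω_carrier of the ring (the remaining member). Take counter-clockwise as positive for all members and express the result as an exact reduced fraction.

47/34

N_ring = 26 + 2·21 = 68
26(ω_s−ω_c) = −68(ω_r−ω_c),  ω_s=0, ω_c=1
ω_r = 1 − (26/68)(0−1) = 47/34
ω_r/ω_c = 47/34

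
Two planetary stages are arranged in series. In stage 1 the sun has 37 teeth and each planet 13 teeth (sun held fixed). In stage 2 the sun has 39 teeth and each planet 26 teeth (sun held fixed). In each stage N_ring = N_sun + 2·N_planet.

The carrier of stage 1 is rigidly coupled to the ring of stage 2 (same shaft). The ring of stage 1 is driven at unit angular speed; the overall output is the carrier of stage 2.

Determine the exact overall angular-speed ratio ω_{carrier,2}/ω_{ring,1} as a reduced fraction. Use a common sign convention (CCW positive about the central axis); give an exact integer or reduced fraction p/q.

Stage 1: N_ring = 37 + 2·13 = 63
Stage 1: 37(ω_s−ω_c) = −63(ω_r−ω_c),  ω_s=0, ω_r=1
Stage 1: 37(0−ω_c) = −63(1−ω_c)  ⇒  100ω_c = 63  ⇒  ω_c = 63/100
  ⇒ ω_c¹/ω_r¹ = 63/100
Stage 2: N_ring = 39 + 2·26 = 91
Stage 2: 39(ω_s−ω_c) = −91(ω_r−ω_c),  ω_s=0, ω_r=1
Stage 2: 39(0−ω_c) = −91(1−ω_c)  ⇒  130ω_c = 91  ⇒  ω_c = 7/10
  ⇒ ω_c²/ω_r² = 7/10
Coupling ω_r² = ω_c¹ ⇒ overall = 63/100 × 7/10 = 441/1000

441/1000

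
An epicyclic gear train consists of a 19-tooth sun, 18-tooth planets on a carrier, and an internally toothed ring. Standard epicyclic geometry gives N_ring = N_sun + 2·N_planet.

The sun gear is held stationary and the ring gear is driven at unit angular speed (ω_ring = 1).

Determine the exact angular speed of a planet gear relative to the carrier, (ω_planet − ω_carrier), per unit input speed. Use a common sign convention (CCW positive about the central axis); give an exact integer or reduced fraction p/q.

N_ring = 19 + 2·18 = 55
19(ω_s−ω_c) = −55(ω_r−ω_c),  ω_s=0, ω_r=1
19(0−ω_c) = −55(1−ω_c)  ⇒  74ω_c = 55  ⇒  ω_c = 55/74
sun–planet: 19·(0−55/74) = −18·(ω_p−ω_c)  ⇒  ω_p−ω_c = −(19/18)·(-55/74) = 1045/1332

1045/1332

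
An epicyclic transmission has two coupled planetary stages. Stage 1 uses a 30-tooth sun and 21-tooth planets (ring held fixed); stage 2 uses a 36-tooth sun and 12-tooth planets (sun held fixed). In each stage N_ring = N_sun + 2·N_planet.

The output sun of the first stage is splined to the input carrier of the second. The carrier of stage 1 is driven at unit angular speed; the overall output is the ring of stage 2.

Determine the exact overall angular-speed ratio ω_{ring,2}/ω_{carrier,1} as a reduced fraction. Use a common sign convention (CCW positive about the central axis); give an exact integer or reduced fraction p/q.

Stage 1: N_ring = 30 + 2·21 = 72
Stage 1: 30(ω_s−ω_c) = −72(ω_r−ω_c),  ω_r=0, ω_c=1
Stage 1: ω_s = 1 − (72/30)(0−1) = 17/5
  ⇒ ω_s¹/ω_c¹ = 17/5
Stage 2: N_ring = 36 + 2·12 = 60
Stage 2: 36(ω_s−ω_c) = −60(ω_r−ω_c),  ω_s=0, ω_c=1
Stage 2: ω_r = 1 − (36/60)(0−1) = 8/5
  ⇒ ω_r²/ω_c² = 8/5
Coupling ω_c² = ω_s¹ ⇒ overall = 17/5 × 8/5 = 136/25

136/25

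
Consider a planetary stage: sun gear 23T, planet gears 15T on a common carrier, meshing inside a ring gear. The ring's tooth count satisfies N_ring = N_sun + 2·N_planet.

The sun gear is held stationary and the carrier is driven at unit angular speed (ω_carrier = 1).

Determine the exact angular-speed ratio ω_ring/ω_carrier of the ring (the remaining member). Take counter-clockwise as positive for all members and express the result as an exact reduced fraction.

N_ring = 23 + 2·15 = 53
23(ω_s−ω_c) = −53(ω_r−ω_c),  ω_s=0, ω_c=1
ω_r = 1 − (23/53)(0−1) = 76/53
ω_r/ω_c = 76/53

76/53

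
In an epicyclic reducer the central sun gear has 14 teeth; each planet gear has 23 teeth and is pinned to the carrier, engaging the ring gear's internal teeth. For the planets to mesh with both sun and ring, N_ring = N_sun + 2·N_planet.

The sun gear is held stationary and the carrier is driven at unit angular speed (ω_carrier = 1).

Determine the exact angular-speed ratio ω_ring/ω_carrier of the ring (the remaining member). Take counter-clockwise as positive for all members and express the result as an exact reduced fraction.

37/30

N_ring = 14 + 2·23 = 60
14(ω_s−ω_c) = −60(ω_r−ω_c),  ω_s=0, ω_c=1
ω_r = 1 − (14/60)(0−1) = 37/30
ω_r/ω_c = 37/30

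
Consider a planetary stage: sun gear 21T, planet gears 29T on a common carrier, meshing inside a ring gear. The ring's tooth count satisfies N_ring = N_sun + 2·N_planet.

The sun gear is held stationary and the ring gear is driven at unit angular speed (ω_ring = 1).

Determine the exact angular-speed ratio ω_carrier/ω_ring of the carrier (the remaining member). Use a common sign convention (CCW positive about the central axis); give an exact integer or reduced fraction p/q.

N_ring = 21 + 2·29 = 79
21(ω_s−ω_c) = −79(ω_r−ω_c),  ω_s=0, ω_r=1
21(0−ω_c) = −79(1−ω_c)  ⇒  100ω_c = 79  ⇒  ω_c = 79/100
ω_c/ω_r = 79/100

79/100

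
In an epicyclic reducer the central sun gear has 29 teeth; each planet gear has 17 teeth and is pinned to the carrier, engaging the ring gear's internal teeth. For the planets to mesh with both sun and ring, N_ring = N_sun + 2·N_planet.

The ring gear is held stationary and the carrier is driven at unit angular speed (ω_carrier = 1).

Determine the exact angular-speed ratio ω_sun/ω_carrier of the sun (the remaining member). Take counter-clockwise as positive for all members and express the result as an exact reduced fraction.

92/29

N_ring = 29 + 2·17 = 63
29(ω_s−ω_c) = −63(ω_r−ω_c),  ω_r=0, ω_c=1
ω_s = 1 − (63/29)(0−1) = 92/29
ω_s/ω_c = 92/29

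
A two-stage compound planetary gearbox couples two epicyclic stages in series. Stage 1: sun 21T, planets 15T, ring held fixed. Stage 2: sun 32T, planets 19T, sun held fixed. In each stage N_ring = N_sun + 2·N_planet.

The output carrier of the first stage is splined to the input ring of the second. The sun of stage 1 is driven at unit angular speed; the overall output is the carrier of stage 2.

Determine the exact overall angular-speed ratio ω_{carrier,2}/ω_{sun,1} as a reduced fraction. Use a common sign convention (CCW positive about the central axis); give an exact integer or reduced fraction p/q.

Stage 1: N_ring = 21 + 2·15 = 51
Stage 1: 21(ω_s−ω_c) = −51(ω_r−ω_c),  ω_r=0, ω_s=1
Stage 1: 21(1−ω_c) = −51(0−ω_c)  ⇒  72ω_c = 21  ⇒  ω_c = 7/24
  ⇒ ω_c¹/ω_s¹ = 7/24
Stage 2: N_ring = 32 + 2·19 = 70
Stage 2: 32(ω_s−ω_c) = −70(ω_r−ω_c),  ω_s=0, ω_r=1
Stage 2: 32(0−ω_c) = −70(1−ω_c)  ⇒  102ω_c = 70  ⇒  ω_c = 35/51
  ⇒ ω_c²/ω_r² = 35/51
Coupling ω_r² = ω_c¹ ⇒ overall = 7/24 × 35/51 = 245/1224

245/1224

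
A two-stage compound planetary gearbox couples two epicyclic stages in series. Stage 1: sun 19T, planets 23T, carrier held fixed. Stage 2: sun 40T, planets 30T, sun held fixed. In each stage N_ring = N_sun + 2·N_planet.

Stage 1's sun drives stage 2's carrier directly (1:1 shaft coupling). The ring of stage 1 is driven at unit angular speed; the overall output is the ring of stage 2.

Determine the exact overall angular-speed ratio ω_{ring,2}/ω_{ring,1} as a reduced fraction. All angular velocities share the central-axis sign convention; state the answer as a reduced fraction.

Stage 1: N_ring = 19 + 2·23 = 65
Stage 1: 19(ω_s−ω_c) = −65(ω_r−ω_c),  ω_c=0, ω_r=1
Stage 1: ω_s = 0 − (65/19)(1−0) = -65/19
  ⇒ ω_s¹/ω_r¹ = -65/19
Stage 2: N_ring = 40 + 2·30 = 100
Stage 2: 40(ω_s−ω_c) = −100(ω_r−ω_c),  ω_s=0, ω_c=1
Stage 2: ω_r = 1 − (40/100)(0−1) = 7/5
  ⇒ ω_r²/ω_c² = 7/5
Coupling ω_c² = ω_s¹ ⇒ overall = -65/19 × 7/5 = -91/19

-91/19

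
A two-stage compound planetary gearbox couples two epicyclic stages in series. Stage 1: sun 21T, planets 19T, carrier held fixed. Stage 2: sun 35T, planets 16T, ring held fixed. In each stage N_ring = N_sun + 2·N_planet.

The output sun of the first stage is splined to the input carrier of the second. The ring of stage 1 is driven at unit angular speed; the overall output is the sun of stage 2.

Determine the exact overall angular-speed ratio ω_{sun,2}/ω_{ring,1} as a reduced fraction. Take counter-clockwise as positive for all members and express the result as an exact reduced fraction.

Stage 1: N_ring = 21 + 2·19 = 59
Stage 1: 21(ω_s−ω_c) = −59(ω_r−ω_c),  ω_c=0, ω_r=1
Stage 1: ω_s = 0 − (59/21)(1−0) = -59/21
  ⇒ ω_s¹/ω_r¹ = -59/21
Stage 2: N_ring = 35 + 2·16 = 67
Stage 2: 35(ω_s−ω_c) = −67(ω_r−ω_c),  ω_r=0, ω_c=1
Stage 2: ω_s = 1 − (67/35)(0−1) = 102/35
  ⇒ ω_s²/ω_c² = 102/35
Coupling ω_c² = ω_s¹ ⇒ overall = -59/21 × 102/35 = -2006/245

-2006/245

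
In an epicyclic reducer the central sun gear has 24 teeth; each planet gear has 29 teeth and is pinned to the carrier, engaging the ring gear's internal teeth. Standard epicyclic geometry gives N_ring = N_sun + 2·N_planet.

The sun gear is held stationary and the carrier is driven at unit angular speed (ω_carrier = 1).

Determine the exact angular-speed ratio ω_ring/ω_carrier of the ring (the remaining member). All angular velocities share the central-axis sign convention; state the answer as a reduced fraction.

N_ring = 24 + 2·29 = 82
24(ω_s−ω_c) = −82(ω_r−ω_c),  ω_s=0, ω_c=1
ω_r = 1 − (24/82)(0−1) = 53/41
ω_r/ω_c = 53/41

53/41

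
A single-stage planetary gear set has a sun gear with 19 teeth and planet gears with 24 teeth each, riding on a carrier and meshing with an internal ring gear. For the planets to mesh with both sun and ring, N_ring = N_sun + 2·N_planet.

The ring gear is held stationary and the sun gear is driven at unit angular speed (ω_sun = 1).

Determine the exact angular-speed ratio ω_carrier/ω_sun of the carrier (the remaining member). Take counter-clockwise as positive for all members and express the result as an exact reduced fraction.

N_ring = 19 + 2·24 = 67
19(ω_s−ω_c) = −67(ω_r−ω_c),  ω_r=0, ω_s=1
19(1−ω_c) = −67(0−ω_c)  ⇒  86ω_c = 19  ⇒  ω_c = 19/86
ω_c/ω_s = 19/86

19/86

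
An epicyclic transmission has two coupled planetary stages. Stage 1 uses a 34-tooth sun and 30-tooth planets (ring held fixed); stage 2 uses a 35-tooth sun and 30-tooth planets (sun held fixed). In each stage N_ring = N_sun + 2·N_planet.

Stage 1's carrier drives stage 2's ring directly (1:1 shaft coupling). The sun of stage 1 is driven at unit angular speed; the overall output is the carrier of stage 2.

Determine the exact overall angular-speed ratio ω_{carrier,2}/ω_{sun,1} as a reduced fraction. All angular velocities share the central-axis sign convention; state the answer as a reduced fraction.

Stage 1: N_ring = 34 + 2·30 = 94
Stage 1: 34(ω_s−ω_c) = −94(ω_r−ω_c),  ω_r=0, ω_s=1
Stage 1: 34(1−ω_c) = −94(0−ω_c)  ⇒  128ω_c = 34  ⇒  ω_c = 17/64
  ⇒ ω_c¹/ω_s¹ = 17/64
Stage 2: N_ring = 35 + 2·30 = 95
Stage 2: 35(ω_s−ω_c) = −95(ω_r−ω_c),  ω_s=0, ω_r=1
Stage 2: 35(0−ω_c) = −95(1−ω_c)  ⇒  130ω_c = 95  ⇒  ω_c = 19/26
  ⇒ ω_c²/ω_r² = 19/26
Coupling ω_r² = ω_c¹ ⇒ overall = 17/64 × 19/26 = 323/1664

323/1664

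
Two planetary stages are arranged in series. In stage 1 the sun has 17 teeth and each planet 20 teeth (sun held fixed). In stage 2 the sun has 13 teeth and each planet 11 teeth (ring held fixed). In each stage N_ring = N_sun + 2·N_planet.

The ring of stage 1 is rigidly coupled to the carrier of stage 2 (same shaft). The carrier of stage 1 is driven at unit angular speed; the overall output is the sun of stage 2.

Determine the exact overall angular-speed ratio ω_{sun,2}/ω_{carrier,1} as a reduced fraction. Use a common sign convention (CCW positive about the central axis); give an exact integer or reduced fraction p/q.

1184/247

Stage 1: N_ring = 17 + 2·20 = 57
Stage 1: 17(ω_s−ω_c) = −57(ω_r−ω_c),  ω_s=0, ω_c=1
Stage 1: ω_r = 1 − (17/57)(0−1) = 74/57
  ⇒ ω_r¹/ω_c¹ = 74/57
Stage 2: N_ring = 13 + 2·11 = 35
Stage 2: 13(ω_s−ω_c) = −35(ω_r−ω_c),  ω_r=0, ω_c=1
Stage 2: ω_s = 1 − (35/13)(0−1) = 48/13
  ⇒ ω_s²/ω_c² = 48/13
Coupling ω_c² = ω_r¹ ⇒ overall = 74/57 × 48/13 = 1184/247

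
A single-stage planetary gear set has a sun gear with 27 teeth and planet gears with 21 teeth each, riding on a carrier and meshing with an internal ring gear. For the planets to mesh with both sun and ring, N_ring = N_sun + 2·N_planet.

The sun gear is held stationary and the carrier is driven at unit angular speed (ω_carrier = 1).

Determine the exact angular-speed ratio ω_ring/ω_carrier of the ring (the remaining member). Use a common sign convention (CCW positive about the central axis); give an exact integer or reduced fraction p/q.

N_ring = 27 + 2·21 = 69
27(ω_s−ω_c) = −69(ω_r−ω_c),  ω_s=0, ω_c=1
ω_r = 1 − (27/69)(0−1) = 32/23
ω_r/ω_c = 32/23

32/23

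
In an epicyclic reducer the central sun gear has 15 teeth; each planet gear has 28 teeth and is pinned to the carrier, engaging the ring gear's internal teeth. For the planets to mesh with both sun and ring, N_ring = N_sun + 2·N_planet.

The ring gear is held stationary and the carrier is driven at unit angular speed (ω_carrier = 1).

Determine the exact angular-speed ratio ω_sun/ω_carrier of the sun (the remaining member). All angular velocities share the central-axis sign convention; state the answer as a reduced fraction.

N_ring = 15 + 2·28 = 71
15(ω_s−ω_c) = −71(ω_r−ω_c),  ω_r=0, ω_c=1
ω_s = 1 − (71/15)(0−1) = 86/15
ω_s/ω_c = 86/15

86/15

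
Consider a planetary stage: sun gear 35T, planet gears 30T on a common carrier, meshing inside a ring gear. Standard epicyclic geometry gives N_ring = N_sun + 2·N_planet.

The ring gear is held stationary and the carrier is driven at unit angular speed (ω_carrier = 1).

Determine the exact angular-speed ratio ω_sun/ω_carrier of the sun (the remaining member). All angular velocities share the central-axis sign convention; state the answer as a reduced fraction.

26/7

N_ring = 35 + 2·30 = 95
35(ω_s−ω_c) = −95(ω_r−ω_c),  ω_r=0, ω_c=1
ω_s = 1 − (95/35)(0−1) = 26/7
ω_s/ω_c = 26/7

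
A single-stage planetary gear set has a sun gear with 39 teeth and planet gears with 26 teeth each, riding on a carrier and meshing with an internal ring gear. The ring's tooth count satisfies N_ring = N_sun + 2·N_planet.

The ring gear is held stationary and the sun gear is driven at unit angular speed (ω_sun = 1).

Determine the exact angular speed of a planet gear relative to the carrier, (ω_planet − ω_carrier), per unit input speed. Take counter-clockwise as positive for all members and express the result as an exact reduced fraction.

-21/20

N_ring = 39 + 2·26 = 91
39(ω_s−ω_c) = −91(ω_r−ω_c),  ω_r=0, ω_s=1
39(1−ω_c) = −91(0−ω_c)  ⇒  130ω_c = 39  ⇒  ω_c = 3/10
sun–planet: 39·(1−3/10) = −26·(ω_p−ω_c)  ⇒  ω_p−ω_c = −(39/26)·(7/10) = -21/20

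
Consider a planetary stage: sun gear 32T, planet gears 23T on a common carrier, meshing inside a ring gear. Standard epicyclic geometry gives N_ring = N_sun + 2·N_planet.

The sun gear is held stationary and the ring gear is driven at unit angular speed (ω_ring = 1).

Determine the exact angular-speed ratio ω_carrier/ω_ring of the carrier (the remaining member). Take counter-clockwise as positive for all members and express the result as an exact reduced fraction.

39/55

N_ring = 32 + 2·23 = 78
32(ω_s−ω_c) = −78(ω_r−ω_c),  ω_s=0, ω_r=1
32(0−ω_c) = −78(1−ω_c)  ⇒  110ω_c = 78  ⇒  ω_c = 39/55
ω_c/ω_r = 39/55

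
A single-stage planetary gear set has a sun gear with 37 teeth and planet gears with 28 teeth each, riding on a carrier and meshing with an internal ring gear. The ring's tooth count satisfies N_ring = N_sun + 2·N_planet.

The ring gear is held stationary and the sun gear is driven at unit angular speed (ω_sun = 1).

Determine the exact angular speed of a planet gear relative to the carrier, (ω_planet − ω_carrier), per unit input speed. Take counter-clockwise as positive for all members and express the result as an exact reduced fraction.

-3441/3640

N_ring = 37 + 2·28 = 93
37(ω_s−ω_c) = −93(ω_r−ω_c),  ω_r=0, ω_s=1
37(1−ω_c) = −93(0−ω_c)  ⇒  130ω_c = 37  ⇒  ω_c = 37/130
sun–planet: 37·(1−37/130) = −28·(ω_p−ω_c)  ⇒  ω_p−ω_c = −(37/28)·(93/130) = -3441/3640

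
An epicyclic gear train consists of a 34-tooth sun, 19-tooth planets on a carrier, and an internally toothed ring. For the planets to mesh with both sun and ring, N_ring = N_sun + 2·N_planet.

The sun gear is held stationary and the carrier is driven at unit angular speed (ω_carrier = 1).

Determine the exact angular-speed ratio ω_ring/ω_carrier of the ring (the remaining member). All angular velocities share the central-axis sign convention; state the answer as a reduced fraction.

53/36

N_ring = 34 + 2·19 = 72
34(ω_s−ω_c) = −72(ω_r−ω_c),  ω_s=0, ω_c=1
ω_r = 1 − (34/72)(0−1) = 53/36
ω_r/ω_c = 53/36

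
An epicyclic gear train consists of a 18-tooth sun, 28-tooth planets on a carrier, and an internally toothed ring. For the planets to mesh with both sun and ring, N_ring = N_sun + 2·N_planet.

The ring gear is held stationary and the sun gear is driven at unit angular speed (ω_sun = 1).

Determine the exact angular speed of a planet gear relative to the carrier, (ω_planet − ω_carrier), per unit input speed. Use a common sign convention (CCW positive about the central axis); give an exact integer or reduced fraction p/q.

N_ring = 18 + 2·28 = 74
18(ω_s−ω_c) = −74(ω_r−ω_c),  ω_r=0, ω_s=1
18(1−ω_c) = −74(0−ω_c)  ⇒  92ω_c = 18  ⇒  ω_c = 9/46
sun–planet: 18·(1−9/46) = −28·(ω_p−ω_c)  ⇒  ω_p−ω_c = −(18/28)·(37/46) = -333/644

-333/644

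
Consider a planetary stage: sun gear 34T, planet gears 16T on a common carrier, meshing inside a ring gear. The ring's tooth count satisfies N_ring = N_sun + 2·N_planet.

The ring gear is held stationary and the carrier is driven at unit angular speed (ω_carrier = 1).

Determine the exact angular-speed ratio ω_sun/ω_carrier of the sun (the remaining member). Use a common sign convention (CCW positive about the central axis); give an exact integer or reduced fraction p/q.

N_ring = 34 + 2·16 = 66
34(ω_s−ω_c) = −66(ω_r−ω_c),  ω_r=0, ω_c=1
ω_s = 1 − (66/34)(0−1) = 50/17
ω_s/ω_c = 50/17

50/17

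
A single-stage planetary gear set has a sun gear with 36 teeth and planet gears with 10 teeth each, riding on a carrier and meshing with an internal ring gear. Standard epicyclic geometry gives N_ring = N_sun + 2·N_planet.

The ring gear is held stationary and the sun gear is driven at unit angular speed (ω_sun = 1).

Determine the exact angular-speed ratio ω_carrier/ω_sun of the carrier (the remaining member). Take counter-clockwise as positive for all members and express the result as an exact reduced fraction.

N_ring = 36 + 2·10 = 56
36(ω_s−ω_c) = −56(ω_r−ω_c),  ω_r=0, ω_s=1
36(1−ω_c) = −56(0−ω_c)  ⇒  92ω_c = 36  ⇒  ω_c = 9/23
ω_c/ω_s = 9/23

9/23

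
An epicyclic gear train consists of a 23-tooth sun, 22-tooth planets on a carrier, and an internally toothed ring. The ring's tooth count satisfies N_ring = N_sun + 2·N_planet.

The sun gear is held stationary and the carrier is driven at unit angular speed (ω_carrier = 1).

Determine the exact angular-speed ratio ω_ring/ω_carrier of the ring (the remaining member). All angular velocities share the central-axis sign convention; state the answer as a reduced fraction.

90/67

N_ring = 23 + 2·22 = 67
23(ω_s−ω_c) = −67(ω_r−ω_c),  ω_s=0, ω_c=1
ω_r = 1 − (23/67)(0−1) = 90/67
ω_r/ω_c = 90/67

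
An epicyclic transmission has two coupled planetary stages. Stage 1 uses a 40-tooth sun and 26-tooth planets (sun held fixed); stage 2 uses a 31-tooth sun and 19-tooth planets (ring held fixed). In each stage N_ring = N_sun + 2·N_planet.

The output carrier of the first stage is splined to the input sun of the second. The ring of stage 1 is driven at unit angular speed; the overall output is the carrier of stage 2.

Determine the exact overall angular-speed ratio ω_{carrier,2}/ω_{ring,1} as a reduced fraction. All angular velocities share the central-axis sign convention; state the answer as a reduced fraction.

713/3300

Stage 1: N_ring = 40 + 2·26 = 92
Stage 1: 40(ω_s−ω_c) = −92(ω_r−ω_c),  ω_s=0, ω_r=1
Stage 1: 40(0−ω_c) = −92(1−ω_c)  ⇒  132ω_c = 92  ⇒  ω_c = 23/33
  ⇒ ω_c¹/ω_r¹ = 23/33
Stage 2: N_ring = 31 + 2·19 = 69
Stage 2: 31(ω_s−ω_c) = −69(ω_r−ω_c),  ω_r=0, ω_s=1
Stage 2: 31(1−ω_c) = −69(0−ω_c)  ⇒  100ω_c = 31  ⇒  ω_c = 31/100
  ⇒ ω_c²/ω_s² = 31/100
Coupling ω_s² = ω_c¹ ⇒ overall = 23/33 × 31/100 = 713/3300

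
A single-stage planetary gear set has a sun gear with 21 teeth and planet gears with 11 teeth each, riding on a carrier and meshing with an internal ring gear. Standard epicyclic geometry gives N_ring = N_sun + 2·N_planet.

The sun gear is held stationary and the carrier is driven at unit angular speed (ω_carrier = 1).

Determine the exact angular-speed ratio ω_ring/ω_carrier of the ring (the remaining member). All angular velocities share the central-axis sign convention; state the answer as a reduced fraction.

64/43

N_ring = 21 + 2·11 = 43
21(ω_s−ω_c) = −43(ω_r−ω_c),  ω_s=0, ω_c=1
ω_r = 1 − (21/43)(0−1) = 64/43
ω_r/ω_c = 64/43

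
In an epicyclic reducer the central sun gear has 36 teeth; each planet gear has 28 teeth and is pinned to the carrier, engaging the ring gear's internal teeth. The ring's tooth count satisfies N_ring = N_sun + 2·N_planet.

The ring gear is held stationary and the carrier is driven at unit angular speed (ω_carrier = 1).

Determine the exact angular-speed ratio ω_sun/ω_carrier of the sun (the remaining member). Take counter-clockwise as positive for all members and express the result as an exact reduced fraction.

N_ring = 36 + 2·28 = 92
36(ω_s−ω_c) = −92(ω_r−ω_c),  ω_r=0, ω_c=1
ω_s = 1 − (92/36)(0−1) = 32/9
ω_s/ω_c = 32/9

32/9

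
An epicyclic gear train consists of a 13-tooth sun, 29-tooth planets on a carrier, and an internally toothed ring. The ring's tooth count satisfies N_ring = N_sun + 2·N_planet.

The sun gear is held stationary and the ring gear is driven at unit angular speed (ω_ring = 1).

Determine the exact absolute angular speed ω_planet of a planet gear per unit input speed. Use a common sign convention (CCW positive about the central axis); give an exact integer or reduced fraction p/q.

71/58

N_ring = 13 + 2·29 = 71
13(ω_s−ω_c) = −71(ω_r−ω_c),  ω_s=0, ω_r=1
13(0−ω_c) = −71(1−ω_c)  ⇒  84ω_c = 71  ⇒  ω_c = 71/84
sun–planet: 13·(0−71/84) = −29·(ω_p−ω_c)  ⇒  ω_p−ω_c = −(13/29)·(-71/84) = 923/2436
ω_p = 71/84 + 923/2436 = 71/58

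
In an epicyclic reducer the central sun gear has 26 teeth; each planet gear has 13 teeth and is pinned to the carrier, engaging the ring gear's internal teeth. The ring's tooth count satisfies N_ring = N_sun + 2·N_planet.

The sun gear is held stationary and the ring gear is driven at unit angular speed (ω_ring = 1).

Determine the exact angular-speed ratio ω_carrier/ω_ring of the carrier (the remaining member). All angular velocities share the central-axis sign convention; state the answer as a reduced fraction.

N_ring = 26 + 2·13 = 52
26(ω_s−ω_c) = −52(ω_r−ω_c),  ω_s=0, ω_r=1
26(0−ω_c) = −52(1−ω_c)  ⇒  78ω_c = 52  ⇒  ω_c = 2/3
ω_c/ω_r = 2/3

2/3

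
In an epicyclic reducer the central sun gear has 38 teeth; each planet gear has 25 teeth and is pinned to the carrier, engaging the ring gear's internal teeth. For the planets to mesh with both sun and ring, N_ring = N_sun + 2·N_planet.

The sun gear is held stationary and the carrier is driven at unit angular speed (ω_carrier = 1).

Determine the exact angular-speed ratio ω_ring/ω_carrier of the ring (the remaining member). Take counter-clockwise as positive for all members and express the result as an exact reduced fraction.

N_ring = 38 + 2·25 = 88
38(ω_s−ω_c) = −88(ω_r−ω_c),  ω_s=0, ω_c=1
ω_r = 1 − (38/88)(0−1) = 63/44
ω_r/ω_c = 63/44

63/44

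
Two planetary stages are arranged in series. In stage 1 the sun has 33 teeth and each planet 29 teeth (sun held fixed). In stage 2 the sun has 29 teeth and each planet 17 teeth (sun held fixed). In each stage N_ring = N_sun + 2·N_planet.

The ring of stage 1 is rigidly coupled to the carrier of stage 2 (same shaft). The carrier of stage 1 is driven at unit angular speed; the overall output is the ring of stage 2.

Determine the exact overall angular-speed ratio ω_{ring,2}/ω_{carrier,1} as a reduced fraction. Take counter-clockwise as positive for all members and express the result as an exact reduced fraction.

Stage 1: N_ring = 33 + 2·29 = 91
Stage 1: 33(ω_s−ω_c) = −91(ω_r−ω_c),  ω_s=0, ω_c=1
Stage 1: ω_r = 1 − (33/91)(0−1) = 124/91
  ⇒ ω_r¹/ω_c¹ = 124/91
Stage 2: N_ring = 29 + 2·17 = 63
Stage 2: 29(ω_s−ω_c) = −63(ω_r−ω_c),  ω_s=0, ω_c=1
Stage 2: ω_r = 1 − (29/63)(0−1) = 92/63
  ⇒ ω_r²/ω_c² = 92/63
Coupling ω_c² = ω_r¹ ⇒ overall = 124/91 × 92/63 = 11408/5733

11408/5733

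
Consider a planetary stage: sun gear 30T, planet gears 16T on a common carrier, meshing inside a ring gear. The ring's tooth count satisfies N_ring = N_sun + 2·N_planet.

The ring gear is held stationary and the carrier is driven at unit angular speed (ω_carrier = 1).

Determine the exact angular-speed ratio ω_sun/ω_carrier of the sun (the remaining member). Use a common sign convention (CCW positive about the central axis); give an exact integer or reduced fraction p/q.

N_ring = 30 + 2·16 = 62
30(ω_s−ω_c) = −62(ω_r−ω_c),  ω_r=0, ω_c=1
ω_s = 1 − (62/30)(0−1) = 46/15
ω_s/ω_c = 46/15

46/15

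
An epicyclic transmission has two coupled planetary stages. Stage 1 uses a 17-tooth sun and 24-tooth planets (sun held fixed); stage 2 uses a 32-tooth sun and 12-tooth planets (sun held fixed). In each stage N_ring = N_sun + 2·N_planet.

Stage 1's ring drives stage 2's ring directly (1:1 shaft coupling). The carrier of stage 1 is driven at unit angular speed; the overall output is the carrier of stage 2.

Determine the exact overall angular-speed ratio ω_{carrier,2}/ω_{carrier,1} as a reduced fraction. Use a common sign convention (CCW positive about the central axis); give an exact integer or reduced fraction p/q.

Stage 1: N_ring = 17 + 2·24 = 65
Stage 1: 17(ω_s−ω_c) = −65(ω_r−ω_c),  ω_s=0, ω_c=1
Stage 1: ω_r = 1 − (17/65)(0−1) = 82/65
  ⇒ ω_r¹/ω_c¹ = 82/65
Stage 2: N_ring = 32 + 2·12 = 56
Stage 2: 32(ω_s−ω_c) = −56(ω_r−ω_c),  ω_s=0, ω_r=1
Stage 2: 32(0−ω_c) = −56(1−ω_c)  ⇒  88ω_c = 56  ⇒  ω_c = 7/11
  ⇒ ω_c²/ω_r² = 7/11
Coupling ω_r² = ω_r¹ ⇒ overall = 82/65 × 7/11 = 574/715

574/715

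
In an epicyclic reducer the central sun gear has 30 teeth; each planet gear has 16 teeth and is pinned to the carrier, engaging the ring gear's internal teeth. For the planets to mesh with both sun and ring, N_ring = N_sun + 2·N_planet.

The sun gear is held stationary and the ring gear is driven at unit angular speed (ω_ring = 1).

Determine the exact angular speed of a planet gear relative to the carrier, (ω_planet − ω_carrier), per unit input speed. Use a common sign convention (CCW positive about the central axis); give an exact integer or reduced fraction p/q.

465/368

N_ring = 30 + 2·16 = 62
30(ω_s−ω_c) = −62(ω_r−ω_c),  ω_s=0, ω_r=1
30(0−ω_c) = −62(1−ω_c)  ⇒  92ω_c = 62  ⇒  ω_c = 31/46
sun–planet: 30·(0−31/46) = −16·(ω_p−ω_c)  ⇒  ω_p−ω_c = −(30/16)·(-31/46) = 465/368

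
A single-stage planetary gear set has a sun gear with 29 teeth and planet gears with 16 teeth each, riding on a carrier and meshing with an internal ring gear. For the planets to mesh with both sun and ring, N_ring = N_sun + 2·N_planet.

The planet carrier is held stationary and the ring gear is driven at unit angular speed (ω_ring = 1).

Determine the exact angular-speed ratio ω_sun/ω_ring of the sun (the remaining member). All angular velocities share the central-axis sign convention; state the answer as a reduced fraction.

N_ring = 29 + 2·16 = 61
29(ω_s−ω_c) = −61(ω_r−ω_c),  ω_c=0, ω_r=1
ω_s = 0 − (61/29)(1−0) = -61/29
ω_s/ω_r = -61/29

-61/29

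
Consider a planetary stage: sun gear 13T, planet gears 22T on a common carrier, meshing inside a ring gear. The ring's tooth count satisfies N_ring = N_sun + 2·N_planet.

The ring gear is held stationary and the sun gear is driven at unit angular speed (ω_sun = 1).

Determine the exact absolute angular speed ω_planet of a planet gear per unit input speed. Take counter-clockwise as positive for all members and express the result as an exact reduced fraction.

N_ring = 13 + 2·22 = 57
13(ω_s−ω_c) = −57(ω_r−ω_c),  ω_r=0, ω_s=1
13(1−ω_c) = −57(0−ω_c)  ⇒  70ω_c = 13  ⇒  ω_c = 13/70
sun–planet: 13·(1−13/70) = −22·(ω_p−ω_c)  ⇒  ω_p−ω_c = −(13/22)·(57/70) = -741/1540
ω_p = 13/70 − 741/1540 = -13/44

-13/44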